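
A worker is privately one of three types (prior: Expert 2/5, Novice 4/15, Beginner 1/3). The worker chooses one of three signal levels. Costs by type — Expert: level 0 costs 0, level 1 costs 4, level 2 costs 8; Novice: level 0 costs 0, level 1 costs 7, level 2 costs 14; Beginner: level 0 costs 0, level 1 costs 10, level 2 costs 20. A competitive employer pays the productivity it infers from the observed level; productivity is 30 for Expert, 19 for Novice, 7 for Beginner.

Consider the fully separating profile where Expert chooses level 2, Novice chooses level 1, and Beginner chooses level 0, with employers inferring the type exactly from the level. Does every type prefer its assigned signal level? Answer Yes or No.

No

Separating wages: level 2 → 30, level 1 → 19, level 0 → 7.
Expert (assigned level 2): level 0: 7 − 0 = 7; level 1: 19 − 4 = 15; level 2: 30 − 8 = 22. Expert stays.
Novice (assigned level 1): level 0: 7 − 0 = 7; level 1: 19 − 7 = 12; level 2: 30 − 14 = 16. Novice prefers level 2.
Beginner (assigned level 0): level 0: 7 − 0 = 7; level 1: 19 − 10 = 9; level 2: 30 − 20 = 10. Beginner prefers level 2.
At least one type deviates; the separating profile fails.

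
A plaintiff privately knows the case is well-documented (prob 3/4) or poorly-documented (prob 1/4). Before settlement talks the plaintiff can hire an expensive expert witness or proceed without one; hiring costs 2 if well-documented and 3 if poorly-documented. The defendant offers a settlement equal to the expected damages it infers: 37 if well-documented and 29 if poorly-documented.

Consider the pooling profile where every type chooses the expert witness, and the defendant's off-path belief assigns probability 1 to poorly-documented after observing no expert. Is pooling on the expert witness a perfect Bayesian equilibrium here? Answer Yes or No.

On path, the defendant holds the prior and pays 3/4·37 + 1/4·29 = 35. Off path (no expert), believing poorly-documented, it pays 29.
well-documented: the expert witness nets 35 − 2 = 33; no expert nets 29. well-documented stays.
poorly-documented: the expert witness nets 35 − 3 = 32; no expert nets 29. poorly-documented stays.
No type deviates, so pooling is sustained.

Yes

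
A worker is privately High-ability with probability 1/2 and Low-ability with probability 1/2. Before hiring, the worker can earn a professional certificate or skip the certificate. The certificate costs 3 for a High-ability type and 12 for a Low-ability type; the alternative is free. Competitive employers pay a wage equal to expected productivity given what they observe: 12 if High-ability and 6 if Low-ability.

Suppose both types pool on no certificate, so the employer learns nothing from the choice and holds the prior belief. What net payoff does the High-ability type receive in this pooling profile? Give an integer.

9

Pooled wage = 1/2·12 + 1/2·6 = 9.
High-ability pays no cost for no certificate, so net payoff = 9.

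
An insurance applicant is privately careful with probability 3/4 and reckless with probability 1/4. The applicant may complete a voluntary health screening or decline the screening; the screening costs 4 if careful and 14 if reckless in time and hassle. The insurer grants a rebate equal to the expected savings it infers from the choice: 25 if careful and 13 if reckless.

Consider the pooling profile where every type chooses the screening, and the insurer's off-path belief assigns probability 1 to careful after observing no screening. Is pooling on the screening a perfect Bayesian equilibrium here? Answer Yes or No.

On path, the insurer holds the prior and pays 3/4·25 + 1/4·13 = 22. Off path (no screening), believing careful, it pays 25.
careful: the screening nets 22 − 4 = 18; no screening nets 25. careful would deviate.
reckless: the screening nets 22 − 14 = 8; no screening nets 25. reckless would deviate.
A type deviates, so pooling fails.

No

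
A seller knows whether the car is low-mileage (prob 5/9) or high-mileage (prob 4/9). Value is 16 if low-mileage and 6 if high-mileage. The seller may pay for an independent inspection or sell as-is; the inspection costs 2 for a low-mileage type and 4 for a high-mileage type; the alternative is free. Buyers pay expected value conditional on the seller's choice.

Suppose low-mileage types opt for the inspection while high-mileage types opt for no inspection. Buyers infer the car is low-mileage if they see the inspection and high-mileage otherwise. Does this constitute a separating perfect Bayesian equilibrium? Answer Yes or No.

No

Under these beliefs, the inspection earns price 16 and no inspection earns price 6.
low-mileage: the inspection nets 16 − 2 = 14; no inspection nets 6. low-mileage prefers the inspection.
high-mileage: the inspection nets 16 − 4 = 12; no inspection nets 6. high-mileage would deviate to the inspection.
high-mileage has a profitable deviation, so the profile is not an equilibrium.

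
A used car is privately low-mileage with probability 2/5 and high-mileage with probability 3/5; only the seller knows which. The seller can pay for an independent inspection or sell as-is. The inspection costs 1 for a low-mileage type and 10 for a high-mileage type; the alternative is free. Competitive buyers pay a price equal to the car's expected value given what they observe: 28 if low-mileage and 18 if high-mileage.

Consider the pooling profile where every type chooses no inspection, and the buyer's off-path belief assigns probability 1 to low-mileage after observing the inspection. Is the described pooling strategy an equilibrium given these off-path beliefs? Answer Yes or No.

On path, the buyer holds the prior and pays 2/5·28 + 3/5·18 = 22. Off path (the inspection), believing low-mileage, it pays 28.
low-mileage: no inspection nets 22; the inspection nets 28 − 1 = 27. low-mileage would deviate.
high-mileage: no inspection nets 22; the inspection nets 28 − 10 = 18. high-mileage stays.
A type deviates, so pooling fails.

No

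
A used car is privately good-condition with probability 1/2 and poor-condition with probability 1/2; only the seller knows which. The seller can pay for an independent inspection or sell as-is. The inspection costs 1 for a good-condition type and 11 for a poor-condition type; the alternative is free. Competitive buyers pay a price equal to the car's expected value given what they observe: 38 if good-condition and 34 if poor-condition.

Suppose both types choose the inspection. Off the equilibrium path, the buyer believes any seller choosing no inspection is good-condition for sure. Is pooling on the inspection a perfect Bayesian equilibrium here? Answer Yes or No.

No

On path, the buyer holds the prior and pays 1/2·38 + 1/2·34 = 36. Off path (no inspection), believing good-condition, it pays 38.
good-condition: the inspection nets 36 − 1 = 35; no inspection nets 38. good-condition would deviate.
poor-condition: the inspection nets 36 − 11 = 25; no inspection nets 38. poor-condition would deviate.
A type deviates, so pooling fails.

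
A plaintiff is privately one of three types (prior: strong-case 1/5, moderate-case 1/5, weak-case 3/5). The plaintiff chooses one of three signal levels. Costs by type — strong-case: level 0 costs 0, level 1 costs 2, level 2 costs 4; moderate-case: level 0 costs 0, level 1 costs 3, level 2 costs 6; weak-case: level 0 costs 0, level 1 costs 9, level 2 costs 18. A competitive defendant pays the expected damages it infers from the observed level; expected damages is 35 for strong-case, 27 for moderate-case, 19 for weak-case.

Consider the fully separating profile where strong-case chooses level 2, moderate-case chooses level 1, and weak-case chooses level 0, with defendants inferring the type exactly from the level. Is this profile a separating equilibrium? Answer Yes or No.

Separating settlements: level 2 → 35, level 1 → 27, level 0 → 19.
strong-case (assigned level 2): level 0: 19 − 0 = 19; level 1: 27 − 2 = 25; level 2: 35 − 4 = 31. strong-case stays.
moderate-case (assigned level 1): level 0: 19 − 0 = 19; level 1: 27 − 3 = 24; level 2: 35 − 6 = 29. moderate-case prefers level 2.
weak-case (assigned level 0): level 0: 19 − 0 = 19; level 1: 27 − 9 = 18; level 2: 35 − 18 = 17. weak-case stays.
At least one type deviates; the separating profile fails.

No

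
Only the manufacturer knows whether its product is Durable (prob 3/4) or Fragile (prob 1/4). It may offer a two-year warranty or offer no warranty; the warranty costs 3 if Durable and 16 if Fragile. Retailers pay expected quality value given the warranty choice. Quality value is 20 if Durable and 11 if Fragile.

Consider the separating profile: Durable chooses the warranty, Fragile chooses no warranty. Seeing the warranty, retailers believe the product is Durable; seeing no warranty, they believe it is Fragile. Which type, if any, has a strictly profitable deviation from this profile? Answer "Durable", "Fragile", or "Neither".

Neither

The warranty pays 20; no warranty pays 11.
Durable: assigned the warranty, nets 20 − 3 = 17; deviating to no warranty nets 11.
Fragile: assigned no warranty, nets 11; deviating to the warranty nets 20 − 16 = 4.
Both types strictly prefer their assigned action; no profitable deviation.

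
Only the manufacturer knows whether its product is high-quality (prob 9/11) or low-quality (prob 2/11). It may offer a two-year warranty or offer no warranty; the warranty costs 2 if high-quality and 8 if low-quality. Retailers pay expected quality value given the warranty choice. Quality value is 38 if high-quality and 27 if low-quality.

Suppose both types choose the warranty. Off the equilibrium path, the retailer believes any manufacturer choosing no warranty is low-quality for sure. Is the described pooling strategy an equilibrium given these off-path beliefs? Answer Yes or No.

Yes

On path, the retailer holds the prior and pays 9/11·38 + 2/11·27 = 36. Off path (no warranty), believing low-quality, it pays 27.
high-quality: the warranty nets 36 − 2 = 34; no warranty nets 27. high-quality stays.
low-quality: the warranty nets 36 − 8 = 28; no warranty nets 27. low-quality stays.
No type deviates, so pooling is sustained.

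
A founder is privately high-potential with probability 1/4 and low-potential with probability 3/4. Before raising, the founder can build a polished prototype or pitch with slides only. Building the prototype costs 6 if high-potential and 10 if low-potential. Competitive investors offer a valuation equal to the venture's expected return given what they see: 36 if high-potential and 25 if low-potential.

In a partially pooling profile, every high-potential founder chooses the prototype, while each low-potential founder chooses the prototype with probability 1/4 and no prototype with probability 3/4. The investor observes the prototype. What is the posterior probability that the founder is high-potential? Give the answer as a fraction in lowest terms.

P(the prototype) = (1/4)·1 + (3/4)·(1/4) = 7/16.
By Bayes' rule, P(high-potential | the prototype) = (1/4) / (7/16) = 4/7.

4/7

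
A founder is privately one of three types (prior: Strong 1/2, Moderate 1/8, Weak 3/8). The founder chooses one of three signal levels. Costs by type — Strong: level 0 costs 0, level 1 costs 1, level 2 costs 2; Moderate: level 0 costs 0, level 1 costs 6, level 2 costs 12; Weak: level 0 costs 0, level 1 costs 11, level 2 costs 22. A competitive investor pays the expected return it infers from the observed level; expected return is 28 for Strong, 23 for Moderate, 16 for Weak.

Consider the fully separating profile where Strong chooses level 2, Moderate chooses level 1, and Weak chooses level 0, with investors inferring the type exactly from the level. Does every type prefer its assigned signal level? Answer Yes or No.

Separating valuations: level 2 → 28, level 1 → 23, level 0 → 16.
Strong (assigned level 2): level 0: 16 − 0 = 16; level 1: 23 − 1 = 22; level 2: 28 − 2 = 26. Strong stays.
Moderate (assigned level 1): level 0: 16 − 0 = 16; level 1: 23 − 6 = 17; level 2: 28 − 12 = 16. Moderate stays.
Weak (assigned level 0): level 0: 16 − 0 = 16; level 1: 23 − 11 = 12; level 2: 28 − 22 = 6. Weak stays.
Every type prefers its assigned level; separation holds.

Yes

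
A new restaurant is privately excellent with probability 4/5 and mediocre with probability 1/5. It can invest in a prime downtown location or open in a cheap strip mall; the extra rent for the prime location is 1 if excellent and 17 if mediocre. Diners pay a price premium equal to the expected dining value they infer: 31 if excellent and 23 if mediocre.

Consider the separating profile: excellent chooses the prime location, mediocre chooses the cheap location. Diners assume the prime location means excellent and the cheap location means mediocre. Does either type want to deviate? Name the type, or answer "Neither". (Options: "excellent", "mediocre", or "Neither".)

The prime location pays 31; the cheap location pays 23.
excellent: assigned the prime location, nets 31 − 1 = 30; deviating to the cheap location nets 23.
mediocre: assigned the cheap location, nets 23; deviating to the prime location nets 31 − 17 = 14.
Both types strictly prefer their assigned action; no profitable deviation.

Neither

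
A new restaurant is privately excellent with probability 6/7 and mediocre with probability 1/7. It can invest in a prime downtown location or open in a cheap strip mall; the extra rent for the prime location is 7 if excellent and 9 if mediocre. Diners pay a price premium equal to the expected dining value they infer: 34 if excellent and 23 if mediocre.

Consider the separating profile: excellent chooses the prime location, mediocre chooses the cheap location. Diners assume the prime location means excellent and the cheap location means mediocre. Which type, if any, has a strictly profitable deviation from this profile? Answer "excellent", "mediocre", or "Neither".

mediocre

The prime location pays 34; the cheap location pays 23.
excellent: assigned the prime location, nets 34 − 7 = 27; deviating to the cheap location nets 23.
mediocre: assigned the cheap location, nets 23; deviating to the prime location nets 34 − 9 = 25.
The mediocre type gains 2 by deviating.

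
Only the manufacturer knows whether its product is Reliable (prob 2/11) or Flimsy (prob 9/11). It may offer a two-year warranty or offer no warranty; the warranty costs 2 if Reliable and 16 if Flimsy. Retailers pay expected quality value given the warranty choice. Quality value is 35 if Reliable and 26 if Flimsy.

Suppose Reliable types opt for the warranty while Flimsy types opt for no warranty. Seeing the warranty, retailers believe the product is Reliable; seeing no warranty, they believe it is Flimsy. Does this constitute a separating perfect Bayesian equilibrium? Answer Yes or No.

Yes

Under these beliefs, the warranty earns price 35 and no warranty earns price 26.
Reliable: the warranty nets 35 − 2 = 33; no warranty nets 26. Reliable prefers the warranty.
Flimsy: the warranty nets 35 − 16 = 19; no warranty nets 26. Flimsy prefers no warranty.
Neither type deviates, so the separating profile is an equilibrium.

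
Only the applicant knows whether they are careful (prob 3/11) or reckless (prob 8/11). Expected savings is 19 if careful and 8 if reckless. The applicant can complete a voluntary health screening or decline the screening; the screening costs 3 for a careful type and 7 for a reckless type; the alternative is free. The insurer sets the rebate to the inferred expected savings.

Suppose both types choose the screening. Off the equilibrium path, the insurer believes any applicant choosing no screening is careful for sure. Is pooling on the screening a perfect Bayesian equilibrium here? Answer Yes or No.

No

On path, the insurer holds the prior and pays 3/11·19 + 8/11·8 = 11. Off path (no screening), believing careful, it pays 19.
careful: the screening nets 11 − 3 = 8; no screening nets 19. careful would deviate.
reckless: the screening nets 11 − 7 = 4; no screening nets 19. reckless would deviate.
A type deviates, so pooling fails.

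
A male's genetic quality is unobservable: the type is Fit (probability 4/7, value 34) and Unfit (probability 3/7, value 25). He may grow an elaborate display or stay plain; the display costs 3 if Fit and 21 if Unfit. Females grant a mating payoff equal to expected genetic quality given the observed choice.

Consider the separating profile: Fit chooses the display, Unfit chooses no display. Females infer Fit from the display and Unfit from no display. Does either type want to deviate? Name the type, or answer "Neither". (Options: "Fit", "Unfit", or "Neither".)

Neither

The display pays 34; no display pays 25.
Fit: assigned the display, nets 34 − 3 = 31; deviating to no display nets 25.
Unfit: assigned no display, nets 25; deviating to the display nets 34 − 21 = 13.
Both types strictly prefer their assigned action; no profitable deviation.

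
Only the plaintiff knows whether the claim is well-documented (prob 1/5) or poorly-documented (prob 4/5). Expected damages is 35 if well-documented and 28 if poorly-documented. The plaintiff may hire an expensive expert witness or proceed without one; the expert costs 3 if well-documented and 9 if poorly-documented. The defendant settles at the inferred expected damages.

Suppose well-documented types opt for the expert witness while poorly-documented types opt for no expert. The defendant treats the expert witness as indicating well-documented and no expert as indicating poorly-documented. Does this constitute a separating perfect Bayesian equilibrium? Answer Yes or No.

Yes

Under these beliefs, the expert witness earns settlement 35 and no expert earns settlement 28.
well-documented: the expert witness nets 35 − 3 = 32; no expert nets 28. well-documented prefers the expert witness.
poorly-documented: the expert witness nets 35 − 9 = 26; no expert nets 28. poorly-documented prefers no expert.
Neither type deviates, so the separating profile is an equilibrium.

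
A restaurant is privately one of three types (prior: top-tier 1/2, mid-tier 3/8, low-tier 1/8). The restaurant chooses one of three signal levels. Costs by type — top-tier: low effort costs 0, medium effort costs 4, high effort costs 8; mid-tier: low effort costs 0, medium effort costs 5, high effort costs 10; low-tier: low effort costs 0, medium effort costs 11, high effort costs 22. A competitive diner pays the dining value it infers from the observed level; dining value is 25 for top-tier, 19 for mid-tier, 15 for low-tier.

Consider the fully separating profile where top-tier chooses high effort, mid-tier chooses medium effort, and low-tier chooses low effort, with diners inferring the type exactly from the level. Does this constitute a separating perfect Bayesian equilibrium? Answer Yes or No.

No

Separating price premiums: high effort → 25, medium effort → 19, low effort → 15.
top-tier (assigned high effort): low effort: 15 − 0 = 15; medium effort: 19 − 4 = 15; high effort: 25 − 8 = 17. top-tier stays.
mid-tier (assigned medium effort): low effort: 15 − 0 = 15; medium effort: 19 − 5 = 14; high effort: 25 − 10 = 15. mid-tier prefers low effort.
low-tier (assigned low effort): low effort: 15 − 0 = 15; medium effort: 19 − 11 = 8; high effort: 25 − 22 = 3. low-tier stays.
At least one type deviates; the separating profile fails.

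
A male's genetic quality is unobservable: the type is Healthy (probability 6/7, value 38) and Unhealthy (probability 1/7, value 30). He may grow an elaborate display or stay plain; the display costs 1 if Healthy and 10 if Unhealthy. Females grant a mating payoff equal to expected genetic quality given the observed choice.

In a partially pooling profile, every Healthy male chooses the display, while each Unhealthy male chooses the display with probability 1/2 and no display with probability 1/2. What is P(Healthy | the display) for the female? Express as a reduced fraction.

P(the display) = (6/7)·1 + (1/7)·(1/2) = 13/14.
By Bayes' rule, P(Healthy | the display) = (6/7) / (13/14) = 12/13.

12/13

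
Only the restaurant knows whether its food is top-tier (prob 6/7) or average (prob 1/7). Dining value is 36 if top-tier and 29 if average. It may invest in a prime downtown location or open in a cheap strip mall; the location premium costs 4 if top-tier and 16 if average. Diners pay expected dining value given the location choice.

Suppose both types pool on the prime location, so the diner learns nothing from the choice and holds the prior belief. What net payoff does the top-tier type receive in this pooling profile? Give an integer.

31

Pooled price premium = 6/7·36 + 1/7·29 = 35.
top-tier pays cost 4 for the prime location, so net payoff = 35 − 4 = 31.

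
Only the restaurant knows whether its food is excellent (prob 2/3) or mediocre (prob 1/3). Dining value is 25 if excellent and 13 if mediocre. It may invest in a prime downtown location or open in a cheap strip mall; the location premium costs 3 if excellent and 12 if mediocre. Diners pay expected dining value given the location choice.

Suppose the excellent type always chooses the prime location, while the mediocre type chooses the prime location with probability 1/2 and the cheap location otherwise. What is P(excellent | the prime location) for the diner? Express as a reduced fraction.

P(the prime location) = (2/3)·1 + (1/3)·(1/2) = 5/6.
By Bayes' rule, P(excellent | the prime location) = (2/3) / (5/6) = 4/5.

4/5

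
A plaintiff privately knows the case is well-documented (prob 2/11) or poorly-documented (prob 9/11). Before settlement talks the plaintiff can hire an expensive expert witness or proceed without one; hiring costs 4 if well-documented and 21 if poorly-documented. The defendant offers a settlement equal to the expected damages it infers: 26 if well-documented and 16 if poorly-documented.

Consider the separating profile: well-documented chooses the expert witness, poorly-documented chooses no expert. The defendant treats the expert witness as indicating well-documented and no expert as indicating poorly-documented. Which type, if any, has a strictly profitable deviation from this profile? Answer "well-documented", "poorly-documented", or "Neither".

Neither

The expert witness pays 26; no expert pays 16.
well-documented: assigned the expert witness, nets 26 − 4 = 22; deviating to no expert nets 16.
poorly-documented: assigned no expert, nets 16; deviating to the expert witness nets 26 − 21 = 5.
Both types strictly prefer their assigned action; no profitable deviation.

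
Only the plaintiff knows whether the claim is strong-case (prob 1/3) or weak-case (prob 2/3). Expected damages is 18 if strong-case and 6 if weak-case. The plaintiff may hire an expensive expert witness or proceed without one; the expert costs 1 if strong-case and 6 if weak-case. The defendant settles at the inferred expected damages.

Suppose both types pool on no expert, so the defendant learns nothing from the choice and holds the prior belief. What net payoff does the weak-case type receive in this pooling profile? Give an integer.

10

Pooled settlement = 1/3·18 + 2/3·6 = 10.
weak-case pays no cost for no expert, so net payoff = 10.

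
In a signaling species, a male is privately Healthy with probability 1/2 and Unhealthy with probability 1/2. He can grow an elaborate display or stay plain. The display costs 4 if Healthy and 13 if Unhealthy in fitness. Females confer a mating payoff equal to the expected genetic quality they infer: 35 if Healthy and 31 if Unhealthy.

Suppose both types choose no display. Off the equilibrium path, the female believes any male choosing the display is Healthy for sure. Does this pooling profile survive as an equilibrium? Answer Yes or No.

On path, the female holds the prior and pays 1/2·35 + 1/2·31 = 33. Off path (the display), believing Healthy, it pays 35.
Healthy: no display nets 33; the display nets 35 − 4 = 31. Healthy stays.
Unhealthy: no display nets 33; the display nets 35 − 13 = 22. Unhealthy stays.
No type deviates, so pooling is sustained.

Yes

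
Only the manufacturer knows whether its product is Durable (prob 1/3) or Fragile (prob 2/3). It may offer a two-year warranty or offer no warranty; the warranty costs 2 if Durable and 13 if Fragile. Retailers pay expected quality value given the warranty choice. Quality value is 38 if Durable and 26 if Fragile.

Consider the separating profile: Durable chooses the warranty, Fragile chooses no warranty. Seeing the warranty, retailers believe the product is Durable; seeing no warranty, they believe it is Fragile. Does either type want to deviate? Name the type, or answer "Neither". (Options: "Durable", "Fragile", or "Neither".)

The warranty pays 38; no warranty pays 26.
Durable: assigned the warranty, nets 38 − 2 = 36; deviating to no warranty nets 26.
Fragile: assigned no warranty, nets 26; deviating to the warranty nets 38 − 13 = 25.
Both types strictly prefer their assigned action; no profitable deviation.

Neither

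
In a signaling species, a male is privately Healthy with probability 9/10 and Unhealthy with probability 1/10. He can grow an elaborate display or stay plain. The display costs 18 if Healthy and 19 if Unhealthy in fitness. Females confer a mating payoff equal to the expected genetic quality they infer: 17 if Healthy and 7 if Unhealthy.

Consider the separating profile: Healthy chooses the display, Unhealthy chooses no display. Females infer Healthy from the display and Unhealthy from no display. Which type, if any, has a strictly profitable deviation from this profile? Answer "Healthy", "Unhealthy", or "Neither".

Healthy

The display pays 17; no display pays 7.
Healthy: assigned the display, nets 17 − 18 = -1; deviating to no display nets 7.
Unhealthy: assigned no display, nets 7; deviating to the display nets 17 − 19 = -2.
The Healthy type gains 8 by deviating.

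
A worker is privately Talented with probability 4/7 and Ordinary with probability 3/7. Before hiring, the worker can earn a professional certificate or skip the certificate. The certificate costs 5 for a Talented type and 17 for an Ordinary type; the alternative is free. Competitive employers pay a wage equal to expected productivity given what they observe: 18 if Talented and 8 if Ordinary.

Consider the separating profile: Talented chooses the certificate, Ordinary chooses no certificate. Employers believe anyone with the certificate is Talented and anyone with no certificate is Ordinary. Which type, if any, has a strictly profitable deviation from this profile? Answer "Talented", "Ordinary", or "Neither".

The certificate pays 18; no certificate pays 8.
Talented: assigned the certificate, nets 18 − 5 = 13; deviating to no certificate nets 8.
Ordinary: assigned no certificate, nets 8; deviating to the certificate nets 18 − 17 = 1.
Both types strictly prefer their assigned action; no profitable deviation.

Neither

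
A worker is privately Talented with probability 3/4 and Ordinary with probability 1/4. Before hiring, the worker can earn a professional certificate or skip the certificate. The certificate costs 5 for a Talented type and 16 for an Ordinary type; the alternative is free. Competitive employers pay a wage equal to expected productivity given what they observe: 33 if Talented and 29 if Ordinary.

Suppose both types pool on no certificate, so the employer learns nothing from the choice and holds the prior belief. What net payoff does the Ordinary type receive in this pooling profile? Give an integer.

Pooled wage = 3/4·33 + 1/4·29 = 32.
Ordinary pays no cost for no certificate, so net payoff = 32.

32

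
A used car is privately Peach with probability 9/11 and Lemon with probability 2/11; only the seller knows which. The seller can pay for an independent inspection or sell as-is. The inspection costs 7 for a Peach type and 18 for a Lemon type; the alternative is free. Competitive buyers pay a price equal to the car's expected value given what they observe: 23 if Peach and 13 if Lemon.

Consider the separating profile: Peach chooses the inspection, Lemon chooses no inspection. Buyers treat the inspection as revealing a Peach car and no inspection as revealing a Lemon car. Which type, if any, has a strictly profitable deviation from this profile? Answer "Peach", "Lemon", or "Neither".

Neither

The inspection pays 23; no inspection pays 13.
Peach: assigned the inspection, nets 23 − 7 = 16; deviating to no inspection nets 13.
Lemon: assigned no inspection, nets 13; deviating to the inspection nets 23 − 18 = 5.
Both types strictly prefer their assigned action; no profitable deviation.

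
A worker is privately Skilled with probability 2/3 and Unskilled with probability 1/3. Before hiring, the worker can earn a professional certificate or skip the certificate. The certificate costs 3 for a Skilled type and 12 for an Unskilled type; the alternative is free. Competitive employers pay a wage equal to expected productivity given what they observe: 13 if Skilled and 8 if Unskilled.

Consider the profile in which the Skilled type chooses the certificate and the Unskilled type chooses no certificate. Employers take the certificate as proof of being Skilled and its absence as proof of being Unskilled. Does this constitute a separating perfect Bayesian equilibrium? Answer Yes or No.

Yes

Under these beliefs, the certificate earns wage 13 and no certificate earns wage 8.
Skilled: the certificate nets 13 − 3 = 10; no certificate nets 8. Skilled prefers the certificate.
Unskilled: the certificate nets 13 − 12 = 1; no certificate nets 8. Unskilled prefers no certificate.
Neither type deviates, so the separating profile is an equilibrium.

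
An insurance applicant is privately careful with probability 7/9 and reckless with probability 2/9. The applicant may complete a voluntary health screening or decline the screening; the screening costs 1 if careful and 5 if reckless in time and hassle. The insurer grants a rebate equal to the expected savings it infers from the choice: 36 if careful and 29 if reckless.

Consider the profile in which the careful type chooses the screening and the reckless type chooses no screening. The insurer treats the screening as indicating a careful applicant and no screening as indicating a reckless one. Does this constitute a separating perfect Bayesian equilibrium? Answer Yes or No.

Under these beliefs, the screening earns rebate 36 and no screening earns rebate 29.
careful: the screening nets 36 − 1 = 35; no screening nets 29. careful prefers the screening.
reckless: the screening nets 36 − 5 = 31; no screening nets 29. reckless would deviate to the screening.
reckless has a profitable deviation, so the profile is not an equilibrium.

No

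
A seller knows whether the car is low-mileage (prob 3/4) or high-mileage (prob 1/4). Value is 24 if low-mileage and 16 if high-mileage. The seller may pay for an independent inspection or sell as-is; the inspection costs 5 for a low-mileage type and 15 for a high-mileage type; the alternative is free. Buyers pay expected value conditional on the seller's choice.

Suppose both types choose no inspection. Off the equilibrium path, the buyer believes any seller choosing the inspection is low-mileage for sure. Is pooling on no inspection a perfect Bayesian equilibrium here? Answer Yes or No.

Yes

On path, the buyer holds the prior and pays 3/4·24 + 1/4·16 = 22. Off path (the inspection), believing low-mileage, it pays 24.
low-mileage: no inspection nets 22; the inspection nets 24 − 5 = 19. low-mileage stays.
high-mileage: no inspection nets 22; the inspection nets 24 − 15 = 9. high-mileage stays.
No type deviates, so pooling is sustained.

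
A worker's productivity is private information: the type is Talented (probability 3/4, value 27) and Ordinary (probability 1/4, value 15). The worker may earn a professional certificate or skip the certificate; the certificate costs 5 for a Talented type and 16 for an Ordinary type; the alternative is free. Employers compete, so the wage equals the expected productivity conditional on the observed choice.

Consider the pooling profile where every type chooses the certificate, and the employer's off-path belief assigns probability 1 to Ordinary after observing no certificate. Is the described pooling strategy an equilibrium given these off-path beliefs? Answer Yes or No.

No

On path, the employer holds the prior and pays 3/4·27 + 1/4·15 = 24. Off path (no certificate), believing Ordinary, it pays 15.
Talented: the certificate nets 24 − 5 = 19; no certificate nets 15. Talented stays.
Ordinary: the certificate nets 24 − 16 = 8; no certificate nets 15. Ordinary would deviate.
A type deviates, so pooling fails.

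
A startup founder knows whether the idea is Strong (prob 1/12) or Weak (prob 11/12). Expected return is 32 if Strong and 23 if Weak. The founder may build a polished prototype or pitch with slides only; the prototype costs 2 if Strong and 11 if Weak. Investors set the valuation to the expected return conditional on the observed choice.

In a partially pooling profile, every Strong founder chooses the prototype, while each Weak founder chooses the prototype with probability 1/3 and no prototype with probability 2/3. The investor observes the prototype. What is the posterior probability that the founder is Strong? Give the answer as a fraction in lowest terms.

P(the prototype) = (1/12)·1 + (11/12)·(1/3) = 7/18.
By Bayes' rule, P(Strong | the prototype) = (1/12) / (7/18) = 3/14.

3/14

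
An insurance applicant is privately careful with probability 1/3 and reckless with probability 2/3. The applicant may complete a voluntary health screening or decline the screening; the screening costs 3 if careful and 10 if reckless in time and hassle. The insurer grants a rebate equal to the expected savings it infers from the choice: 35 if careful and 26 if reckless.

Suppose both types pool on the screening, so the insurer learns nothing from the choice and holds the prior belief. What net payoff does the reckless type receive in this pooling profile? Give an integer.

19

Pooled rebate = 1/3·35 + 2/3·26 = 29.
reckless pays cost 10 for the screening, so net payoff = 29 − 10 = 19.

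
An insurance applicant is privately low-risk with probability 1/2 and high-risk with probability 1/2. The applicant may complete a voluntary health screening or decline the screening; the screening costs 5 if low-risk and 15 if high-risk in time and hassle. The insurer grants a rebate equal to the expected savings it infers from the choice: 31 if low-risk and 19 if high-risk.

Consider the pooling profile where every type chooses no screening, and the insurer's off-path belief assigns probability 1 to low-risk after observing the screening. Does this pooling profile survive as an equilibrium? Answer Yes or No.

On path, the insurer holds the prior and pays 1/2·31 + 1/2·19 = 25. Off path (the screening), believing low-risk, it pays 31.
low-risk: no screening nets 25; the screening nets 31 − 5 = 26. low-risk would deviate.
high-risk: no screening nets 25; the screening nets 31 − 15 = 16. high-risk stays.
A type deviates, so pooling fails.

No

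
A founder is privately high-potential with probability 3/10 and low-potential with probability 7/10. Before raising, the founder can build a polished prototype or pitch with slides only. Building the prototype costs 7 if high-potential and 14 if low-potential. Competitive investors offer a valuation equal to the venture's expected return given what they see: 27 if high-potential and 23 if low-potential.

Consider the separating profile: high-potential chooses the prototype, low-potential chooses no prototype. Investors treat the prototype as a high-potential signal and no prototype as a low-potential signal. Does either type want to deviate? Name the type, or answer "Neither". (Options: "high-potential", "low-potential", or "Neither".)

The prototype pays 27; no prototype pays 23.
high-potential: assigned the prototype, nets 27 − 7 = 20; deviating to no prototype nets 23.
low-potential: assigned no prototype, nets 23; deviating to the prototype nets 27 − 14 = 13.
The high-potential type gains 3 by deviating.

high-potential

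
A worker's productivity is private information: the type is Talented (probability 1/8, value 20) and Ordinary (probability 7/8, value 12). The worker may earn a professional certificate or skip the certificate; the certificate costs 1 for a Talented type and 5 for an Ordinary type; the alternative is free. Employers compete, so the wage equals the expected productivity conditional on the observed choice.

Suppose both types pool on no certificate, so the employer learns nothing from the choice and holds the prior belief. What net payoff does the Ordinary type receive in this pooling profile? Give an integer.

Pooled wage = 1/8·20 + 7/8·12 = 13.
Ordinary pays no cost for no certificate, so net payoff = 13.

13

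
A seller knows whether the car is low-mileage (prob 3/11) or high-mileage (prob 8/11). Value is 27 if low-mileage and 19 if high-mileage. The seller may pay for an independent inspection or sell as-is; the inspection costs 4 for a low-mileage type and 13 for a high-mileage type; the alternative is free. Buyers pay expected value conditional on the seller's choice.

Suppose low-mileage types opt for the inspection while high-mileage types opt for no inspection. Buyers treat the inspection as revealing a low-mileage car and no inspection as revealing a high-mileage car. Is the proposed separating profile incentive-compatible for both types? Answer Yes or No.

Under these beliefs, the inspection earns price 27 and no inspection earns price 19.
low-mileage: the inspection nets 27 − 4 = 23; no inspection nets 19. low-mileage prefers the inspection.
high-mileage: the inspection nets 27 − 13 = 14; no inspection nets 19. high-mileage prefers no inspection.
Neither type deviates, so the separating profile is an equilibrium.

Yes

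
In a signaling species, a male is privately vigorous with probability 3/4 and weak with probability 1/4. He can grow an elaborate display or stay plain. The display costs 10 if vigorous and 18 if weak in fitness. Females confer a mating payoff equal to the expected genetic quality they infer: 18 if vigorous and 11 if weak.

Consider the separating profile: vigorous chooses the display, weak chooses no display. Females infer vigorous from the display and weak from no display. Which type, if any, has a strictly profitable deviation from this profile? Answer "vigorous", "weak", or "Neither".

vigorous

The display pays 18; no display pays 11.
vigorous: assigned the display, nets 18 − 10 = 8; deviating to no display nets 11.
weak: assigned no display, nets 11; deviating to the display nets 18 − 18 = 0.
The vigorous type gains 3 by deviating.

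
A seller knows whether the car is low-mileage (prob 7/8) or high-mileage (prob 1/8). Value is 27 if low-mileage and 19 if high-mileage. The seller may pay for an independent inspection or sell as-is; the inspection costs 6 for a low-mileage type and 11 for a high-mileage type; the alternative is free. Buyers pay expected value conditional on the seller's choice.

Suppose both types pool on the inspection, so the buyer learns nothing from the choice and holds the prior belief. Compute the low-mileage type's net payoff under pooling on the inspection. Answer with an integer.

Pooled price = 7/8·27 + 1/8·19 = 26.
low-mileage pays cost 6 for the inspection, so net payoff = 26 − 6 = 20.

20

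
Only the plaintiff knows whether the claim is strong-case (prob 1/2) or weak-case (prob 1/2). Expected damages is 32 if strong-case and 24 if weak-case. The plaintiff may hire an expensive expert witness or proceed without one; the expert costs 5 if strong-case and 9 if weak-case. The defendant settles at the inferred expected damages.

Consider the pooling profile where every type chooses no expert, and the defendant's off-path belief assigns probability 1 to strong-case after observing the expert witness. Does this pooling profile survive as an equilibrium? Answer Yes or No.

Yes

On path, the defendant holds the prior and pays 1/2·32 + 1/2·24 = 28. Off path (the expert witness), believing strong-case, it pays 32.
strong-case: no expert nets 28; the expert witness nets 32 − 5 = 27. strong-case stays.
weak-case: no expert nets 28; the expert witness nets 32 − 9 = 23. weak-case stays.
No type deviates, so pooling is sustained.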